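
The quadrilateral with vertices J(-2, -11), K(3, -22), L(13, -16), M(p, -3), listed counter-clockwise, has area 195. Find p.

The doubled signed area Σ (x_i y_{i+1} − x_{i+1} y_i) is linear in p.
With p=0 it equals 270; the coefficient of p is 5 (from the two edges through M).
So 5·p + 270 = 2·195 = 390 ⇒ p = 24.

24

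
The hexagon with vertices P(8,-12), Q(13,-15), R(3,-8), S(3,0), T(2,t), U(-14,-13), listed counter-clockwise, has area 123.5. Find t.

0

The doubled signed area Σ (x_i y_{i+1} − x_{i+1} y_i) is linear in t.
With t=0 it equals 247; the coefficient of t is 17 (from the two edges through T).
So 17·t + 247 = 2·123.5 = 247 ⇒ t = 0.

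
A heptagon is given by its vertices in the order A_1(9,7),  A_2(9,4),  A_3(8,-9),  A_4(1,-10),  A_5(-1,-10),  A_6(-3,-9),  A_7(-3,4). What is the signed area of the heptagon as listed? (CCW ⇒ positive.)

-174

Apply Gauss's area formula: 2A = Σ (x_i·y_{i+1} − x_{i+1}·y_i), indices taken mod 7.
A_1→A_2: (9)(4) − (9)(7) = -27
A_2→A_3: (9)(-9) − (8)(4) = -113
A_3→A_4: (8)(-10) − (1)(-9) = -71
A_4→A_5: (1)(-10) − (-1)(-10) = -20
A_5→A_6: (-1)(-9) − (-3)(-10) = -21
A_6→A_7: (-3)(4) − (-3)(-9) = -39
A_7→A_1: (-3)(7) − (9)(4) = -57
Σ = -348
Signed area = Σ/2 = -174 (negative ⇒ clockwise traversal).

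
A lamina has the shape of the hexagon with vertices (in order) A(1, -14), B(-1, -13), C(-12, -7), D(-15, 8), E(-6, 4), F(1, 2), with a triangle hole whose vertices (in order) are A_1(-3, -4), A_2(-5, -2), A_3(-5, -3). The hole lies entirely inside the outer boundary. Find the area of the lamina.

Outer boundary:
Apply the surveyor's formula: 2A = Σ (x_i·y_{i+1} − x_{i+1}·y_i), indices taken mod 6.
A→B: (1)(-13) − (-1)(-14) = -27
B→C: (-1)(-7) − (-12)(-13) = -149
C→D: (-12)(8) − (-15)(-7) = -201
D→E: (-15)(4) − (-6)(8) = -12
E→F: (-6)(2) − (1)(4) = -16
F→A: (1)(-14) − (1)(2) = -16
Σ = -421
Area = |Σ|/2 = 210.5.
Hole:
Apply the shoelace (surveyor's) formula: 2A = Σ (x_i·y_{i+1} − x_{i+1}·y_i), indices taken mod 3.
Σ = (-14) + (5) + (11) = 2
Area = |Σ|/2 = 1.
Net area = 210.5 − 1 = 209.5.

209.5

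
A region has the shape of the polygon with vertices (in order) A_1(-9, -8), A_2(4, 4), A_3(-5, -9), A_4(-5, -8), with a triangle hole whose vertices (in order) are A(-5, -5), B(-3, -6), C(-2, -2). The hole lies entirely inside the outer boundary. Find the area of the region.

24

Outer boundary:
A_1→A_2: (-9)(4) − (4)(-8) = -4
A_2→A_3: (4)(-9) − (-5)(4) = -16
A_3→A_4: (-5)(-8) − (-5)(-9) = -5
A_4→A_1: (-5)(-8) − (-9)(-8) = -32
Σ = -57
Area = |Σ|/2 = 28.5.
Hole:
Apply the shoelace (surveyor's) formula: 2A = Σ (x_i·y_{i+1} − x_{i+1}·y_i), indices taken mod 3.
Σ = (15) + (-6) + (0) = 9
Area = |Σ|/2 = 4.5.
Net area = 28.5 − 4.5 = 24.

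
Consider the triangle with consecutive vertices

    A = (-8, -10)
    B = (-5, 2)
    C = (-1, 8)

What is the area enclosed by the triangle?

Σ = (-66) + (-38) + (74) = -30
Area = |Σ|/2 = 15.

15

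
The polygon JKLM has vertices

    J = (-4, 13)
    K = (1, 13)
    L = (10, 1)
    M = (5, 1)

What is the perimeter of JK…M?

|JK| = √((5)² + (0)²) = √25 = 5
|KL| = √((9)² + (-12)²) = √225 = 15
|LM| = √((-5)² + (0)²) = √25 = 5
|MJ| = √((-9)² + (12)²) = √225 = 15
Perimeter = 5 + 15 + 5 + 15 = 40.

40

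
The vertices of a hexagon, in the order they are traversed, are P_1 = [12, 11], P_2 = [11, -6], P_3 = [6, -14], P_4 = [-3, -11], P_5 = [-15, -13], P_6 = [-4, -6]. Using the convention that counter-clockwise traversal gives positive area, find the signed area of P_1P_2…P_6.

-239.5

Apply the shoelace formula: 2A = Σ (x_i·y_{i+1} − x_{i+1}·y_i), indices taken mod 6.
P_1→P_2: (12)(-6) − (11)(11) = -193
P_2→P_3: (11)(-14) − (6)(-6) = -118
P_3→P_4: (6)(-11) − (-3)(-14) = -108
P_4→P_5: (-3)(-13) − (-15)(-11) = -126
P_5→P_6: (-15)(-6) − (-4)(-13) = 38
P_6→P_1: (-4)(11) − (12)(-6) = 28
Σ = -479
Signed area = Σ/2 = -239.5 (negative ⇒ clockwise traversal).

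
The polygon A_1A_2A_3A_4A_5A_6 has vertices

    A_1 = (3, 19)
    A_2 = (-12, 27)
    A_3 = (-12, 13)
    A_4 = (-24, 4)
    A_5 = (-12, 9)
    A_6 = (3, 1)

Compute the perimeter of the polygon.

94

|A_1A_2| = √((-15)² + (8)²) = √289 = 17
|A_2A_3| = √((0)² + (-14)²) = √196 = 14
|A_3A_4| = √((-12)² + (-9)²) = √225 = 15
|A_4A_5| = √((12)² + (5)²) = √169 = 13
|A_5A_6| = √((15)² + (-8)²) = √289 = 17
|A_6A_1| = √((0)² + (18)²) = √324 = 18
Perimeter = 17 + 14 + 15 + 13 + 17 + 18 = 94.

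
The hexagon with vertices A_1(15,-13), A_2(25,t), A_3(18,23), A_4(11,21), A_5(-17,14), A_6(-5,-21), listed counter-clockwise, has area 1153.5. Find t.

Write out the shoelace sum; only the two edges meeting at A_2 involve t:
2·Area = [(15·t − 25·(-13)) + (25·23 − 18·t)] + 1443
       = -3·t + 2343 = 2307
⇒ t = 12.

12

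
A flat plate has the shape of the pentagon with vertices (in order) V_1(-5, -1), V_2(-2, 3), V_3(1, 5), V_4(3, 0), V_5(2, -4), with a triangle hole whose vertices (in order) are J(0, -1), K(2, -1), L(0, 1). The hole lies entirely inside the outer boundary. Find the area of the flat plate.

Outer boundary:
Cross-terms: -17, -13, -15, -12, -22  ⇒  Σ = -79
Area = |Σ|/2 = 39.5.
Hole:
J→K: (0)(-1) − (2)(-1) = 2
K→L: (2)(1) − (0)(-1) = 2
L→J: (0)(-1) − (0)(1) = 0
Σ = 4
Area = |Σ|/2 = 2.
Net area = 39.5 − 2 = 37.5.

37.5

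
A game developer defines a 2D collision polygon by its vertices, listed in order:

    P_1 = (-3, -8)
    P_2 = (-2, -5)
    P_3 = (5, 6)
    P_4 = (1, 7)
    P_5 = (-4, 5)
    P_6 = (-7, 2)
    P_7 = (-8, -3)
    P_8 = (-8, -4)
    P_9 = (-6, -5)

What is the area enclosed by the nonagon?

Apply the shoelace formula: 2A = Σ (x_i·y_{i+1} − x_{i+1}·y_i), indices taken mod 9.
Cross-terms: -1, 13, 29, 33, 27, 37, 8, 16, 33  ⇒  Σ = 195
Area = |Σ|/2 = 97.5.

97.5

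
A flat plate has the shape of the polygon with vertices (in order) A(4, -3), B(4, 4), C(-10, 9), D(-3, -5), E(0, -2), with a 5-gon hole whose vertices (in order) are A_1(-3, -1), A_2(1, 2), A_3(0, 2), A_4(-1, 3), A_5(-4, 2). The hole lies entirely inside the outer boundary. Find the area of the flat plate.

Outer boundary:
Apply the shoelace formula: 2A = Σ (x_i·y_{i+1} − x_{i+1}·y_i), indices taken mod 5.
Σ = (28) + (76) + (77) + (6) + (8) = 195
Area = |Σ|/2 = 97.5.
Hole:
Apply Gauss's area formula: 2A = Σ (x_i·y_{i+1} − x_{i+1}·y_i), indices taken mod 5.
Σ = (-5) + (2) + (2) + (10) + (10) = 19
Area = |Σ|/2 = 9.5.
Net area = 97.5 − 9.5 = 88.

88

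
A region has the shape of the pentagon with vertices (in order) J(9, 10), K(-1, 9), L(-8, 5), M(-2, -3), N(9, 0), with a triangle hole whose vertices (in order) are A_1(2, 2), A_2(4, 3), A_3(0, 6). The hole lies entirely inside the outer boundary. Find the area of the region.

149.5

Outer boundary:
Σ = (91) + (67) + (34) + (27) + (90) = 309
Area = |Σ|/2 = 154.5.
Hole:
Σ = (-2) + (24) + (-12) = 10
Area = |Σ|/2 = 5.
Net area = 154.5 − 5 = 149.5.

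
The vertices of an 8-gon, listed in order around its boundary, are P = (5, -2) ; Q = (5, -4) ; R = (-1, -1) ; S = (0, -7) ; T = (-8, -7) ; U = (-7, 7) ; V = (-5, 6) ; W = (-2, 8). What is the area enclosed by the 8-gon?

Apply the shoelace (surveyor's) formula: 2A = Σ (x_i·y_{i+1} − x_{i+1}·y_i), indices taken mod 8.
Cross-terms: -10, -9, 7, -56, -105, -7, -28, -36  ⇒  Σ = -244
Area = |Σ|/2 = 122.

122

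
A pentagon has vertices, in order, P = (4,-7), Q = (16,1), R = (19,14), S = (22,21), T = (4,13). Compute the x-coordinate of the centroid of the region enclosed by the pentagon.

Apply the shoelace (surveyor's) formula. First the cross-terms c_i = x_i·y_{i+1} − x_{i+1}·y_i:
  116, 205, 91, 202, -80  ⇒  2A = 534, A = 267.
Then Σ (x_i + x_{i+1})·c_i = 17838, so x̄ = 17838 / (6·267) = 991/89.

991/89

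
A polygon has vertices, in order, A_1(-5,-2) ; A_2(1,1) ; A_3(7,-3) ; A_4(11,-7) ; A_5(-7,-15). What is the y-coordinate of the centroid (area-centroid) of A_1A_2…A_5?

-6.5

Apply Gauss's area formula. First the cross-terms c_i = x_i·y_{i+1} − x_{i+1}·y_i:
  -3, -10, -16, -214, -61  ⇒  2A = -304, A = -152.
Then Σ (y_i + y_{i+1})·c_i = 5928, so ȳ = 5928 / (6·(-152)) = -6.5.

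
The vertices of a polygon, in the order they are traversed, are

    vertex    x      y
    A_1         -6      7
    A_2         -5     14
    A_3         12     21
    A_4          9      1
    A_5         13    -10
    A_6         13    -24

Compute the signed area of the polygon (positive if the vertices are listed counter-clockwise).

-418.5

Σ = (-49) + (-273) + (-177) + (-103) + (-182) + (-53) = -837
Signed area = Σ/2 = -418.5 (negative ⇒ clockwise traversal).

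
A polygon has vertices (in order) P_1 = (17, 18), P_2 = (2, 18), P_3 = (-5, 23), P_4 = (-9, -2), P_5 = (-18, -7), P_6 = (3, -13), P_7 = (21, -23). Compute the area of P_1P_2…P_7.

Apply Gauss's area formula: 2A = Σ (x_i·y_{i+1} − x_{i+1}·y_i), indices taken mod 7.
Σ = (270) + (136) + (217) + (27) + (255) + (204) + (769) = 1878
Area = |Σ|/2 = 939.

939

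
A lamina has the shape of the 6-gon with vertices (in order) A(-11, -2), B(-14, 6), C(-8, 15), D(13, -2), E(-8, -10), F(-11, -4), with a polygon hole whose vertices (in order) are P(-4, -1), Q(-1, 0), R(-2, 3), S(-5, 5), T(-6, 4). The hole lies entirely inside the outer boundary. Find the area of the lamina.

324

Outer boundary:
Apply the surveyor's formula: 2A = Σ (x_i·y_{i+1} − x_{i+1}·y_i), indices taken mod 6.
A→B: (-11)(6) − (-14)(-2) = -94
B→C: (-14)(15) − (-8)(6) = -162
C→D: (-8)(-2) − (13)(15) = -179
D→E: (13)(-10) − (-8)(-2) = -146
E→F: (-8)(-4) − (-11)(-10) = -78
F→A: (-11)(-2) − (-11)(-4) = -22
Σ = -681
Area = |Σ|/2 = 340.5.
Hole:
Σ = (-1) + (-3) + (5) + (10) + (22) = 33
Area = |Σ|/2 = 16.5.
Net area = 340.5 − 16.5 = 324.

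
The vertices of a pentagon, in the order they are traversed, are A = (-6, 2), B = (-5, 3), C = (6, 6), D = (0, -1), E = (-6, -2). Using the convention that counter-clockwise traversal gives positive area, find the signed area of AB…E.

-46

Σ = (-8) + (-48) + (-6) + (-6) + (-24) = -92
Signed area = Σ/2 = -46 (negative ⇒ clockwise traversal).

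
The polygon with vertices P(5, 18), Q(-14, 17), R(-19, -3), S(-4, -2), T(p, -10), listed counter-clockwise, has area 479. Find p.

7

The doubled signed area Σ (x_i y_{i+1} − x_{i+1} y_i) is linear in p.
With p=0 it equals 818; the coefficient of p is 20 (from the two edges through T).
So 20·p + 818 = 2·479 = 958 ⇒ p = 7.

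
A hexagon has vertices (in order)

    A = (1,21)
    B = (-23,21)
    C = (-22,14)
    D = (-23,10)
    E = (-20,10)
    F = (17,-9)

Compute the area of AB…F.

Σ = (504) + (140) + (102) + (-30) + (10) + (366) = 1092
Area = |Σ|/2 = 546.

546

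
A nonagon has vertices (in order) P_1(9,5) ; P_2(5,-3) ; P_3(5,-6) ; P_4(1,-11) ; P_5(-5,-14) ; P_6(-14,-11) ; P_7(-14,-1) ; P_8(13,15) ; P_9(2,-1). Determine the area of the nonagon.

343.5

Apply the surveyor's formula: 2A = Σ (x_i·y_{i+1} − x_{i+1}·y_i), indices taken mod 9.
P_1→P_2: (9)(-3) − (5)(5) = -52
P_2→P_3: (5)(-6) − (5)(-3) = -15
P_3→P_4: (5)(-11) − (1)(-6) = -49
P_4→P_5: (1)(-14) − (-5)(-11) = -69
P_5→P_6: (-5)(-11) − (-14)(-14) = -141
P_6→P_7: (-14)(-1) − (-14)(-11) = -140
P_7→P_8: (-14)(15) − (13)(-1) = -197
P_8→P_9: (13)(-1) − (2)(15) = -43
P_9→P_1: (2)(5) − (9)(-1) = 19
Σ = -687
Area = |Σ|/2 = 343.5.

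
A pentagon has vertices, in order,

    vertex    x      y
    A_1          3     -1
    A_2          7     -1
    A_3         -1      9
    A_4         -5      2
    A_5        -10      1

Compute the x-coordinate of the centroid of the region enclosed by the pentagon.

Apply the shoelace (surveyor's) formula. First the cross-terms c_i = x_i·y_{i+1} − x_{i+1}·y_i:
  4, 62, 43, 15, 7  ⇒  2A = 131, A = 65.5.
Then Σ (x_i + x_{i+1})·c_i = -120, so x̄ = -120 / (6·65.5) = -40/131.

-40/131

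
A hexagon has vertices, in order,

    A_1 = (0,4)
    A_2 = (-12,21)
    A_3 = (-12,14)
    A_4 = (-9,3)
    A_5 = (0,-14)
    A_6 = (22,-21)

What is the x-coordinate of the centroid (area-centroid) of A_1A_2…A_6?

Apply the surveyor's formula. First the cross-terms c_i = x_i·y_{i+1} − x_{i+1}·y_i:
  48, 84, 90, 126, 308, 88  ⇒  2A = 744, A = 372.
Then Σ (x_i + x_{i+1})·c_i = 3096, so x̄ = 3096 / (6·372) = 43/31.

43/31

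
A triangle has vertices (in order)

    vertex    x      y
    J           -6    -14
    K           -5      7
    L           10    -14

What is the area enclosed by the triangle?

J→K: (-6)(7) − (-5)(-14) = -112
K→L: (-5)(-14) − (10)(7) = 0
L→J: (10)(-14) − (-6)(-14) = -224
Σ = -336
Area = |Σ|/2 = 168.

168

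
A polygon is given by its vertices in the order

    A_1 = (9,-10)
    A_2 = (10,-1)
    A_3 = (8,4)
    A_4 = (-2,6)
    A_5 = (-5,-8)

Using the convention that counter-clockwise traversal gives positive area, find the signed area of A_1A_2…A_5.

Apply the shoelace (surveyor's) formula: 2A = Σ (x_i·y_{i+1} − x_{i+1}·y_i), indices taken mod 5.
Σ = (91) + (48) + (56) + (46) + (122) = 363
Signed area = Σ/2 = 181.5 (positive ⇒ counter-clockwise traversal).

181.5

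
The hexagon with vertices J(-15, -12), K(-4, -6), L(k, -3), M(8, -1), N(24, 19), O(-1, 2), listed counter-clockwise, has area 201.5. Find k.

The doubled signed area Σ (x_i y_{i+1} − x_{i+1} y_i) is linear in k.
With k=0 it equals 363; the coefficient of k is 5 (from the two edges through L).
So 5·k + 363 = 2·201.5 = 403 ⇒ k = 8.

8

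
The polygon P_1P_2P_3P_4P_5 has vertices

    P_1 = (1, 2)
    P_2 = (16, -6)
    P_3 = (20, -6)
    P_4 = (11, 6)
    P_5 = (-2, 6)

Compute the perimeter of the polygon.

|P_1P_2| = √((15)² + (-8)²) = √289 = 17
|P_2P_3| = √((4)² + (0)²) = √16 = 4
|P_3P_4| = √((-9)² + (12)²) = √225 = 15
|P_4P_5| = √((-13)² + (0)²) = √169 = 13
|P_5P_1| = √((3)² + (-4)²) = √25 = 5
Perimeter = 17 + 4 + 15 + 13 + 5 = 54.

54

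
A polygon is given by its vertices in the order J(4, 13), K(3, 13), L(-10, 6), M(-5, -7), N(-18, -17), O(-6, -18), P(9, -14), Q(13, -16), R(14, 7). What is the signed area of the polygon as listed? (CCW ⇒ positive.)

Apply the shoelace formula: 2A = Σ (x_i·y_{i+1} − x_{i+1}·y_i), indices taken mod 9.
Cross-terms: 13, 148, 100, -41, 222, 246, 38, 315, 154  ⇒  Σ = 1195
Signed area = Σ/2 = 597.5 (positive ⇒ counter-clockwise traversal).

597.5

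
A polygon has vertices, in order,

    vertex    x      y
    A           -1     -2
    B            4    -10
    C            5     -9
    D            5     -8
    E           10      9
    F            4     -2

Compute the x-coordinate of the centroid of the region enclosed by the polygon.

Apply the shoelace (surveyor's) formula. First the cross-terms c_i = x_i·y_{i+1} − x_{i+1}·y_i:
  18, 14, 5, 125, -56, -10  ⇒  2A = 96, A = 48.
Then Σ (x_i + x_{i+1})·c_i = 1291, so x̄ = 1291 / (6·48) = 1291/288.

1291/288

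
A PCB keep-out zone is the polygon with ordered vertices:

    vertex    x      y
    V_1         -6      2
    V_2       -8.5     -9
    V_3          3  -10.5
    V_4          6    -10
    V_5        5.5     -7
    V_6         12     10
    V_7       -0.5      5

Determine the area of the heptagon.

Apply Gauss's area formula: 2A = Σ (x_i·y_{i+1} − x_{i+1}·y_i), indices taken mod 7.
V_1→V_2: (-6)(-9) − (-8.5)(2) = 71
V_2→V_3: (-8.5)(-10.5) − (3)(-9) = 116.25
V_3→V_4: (3)(-10) − (6)(-10.5) = 33
V_4→V_5: (6)(-7) − (5.5)(-10) = 13
V_5→V_6: (5.5)(10) − (12)(-7) = 139
V_6→V_7: (12)(5) − (-0.5)(10) = 65
V_7→V_1: (-0.5)(2) − (-6)(5) = 29
Σ = 466.25
Area = |Σ|/2 = 233.125.

233.125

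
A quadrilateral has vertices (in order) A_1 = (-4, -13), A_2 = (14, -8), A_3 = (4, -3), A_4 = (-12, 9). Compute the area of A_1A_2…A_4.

Apply the shoelace (surveyor's) formula: 2A = Σ (x_i·y_{i+1} − x_{i+1}·y_i), indices taken mod 4.
Σ = (214) + (-10) + (0) + (192) = 396
Area = |Σ|/2 = 198.

198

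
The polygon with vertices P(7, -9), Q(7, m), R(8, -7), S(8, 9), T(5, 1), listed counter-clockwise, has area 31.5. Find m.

Write out the shoelace sum; only the two edges meeting at Q involve m:
2·Area = [(7·m − 7·(-9)) + (7·(-7) − 8·m)] + 39
       = -1·m + 53 = 63
⇒ m = -10.

-10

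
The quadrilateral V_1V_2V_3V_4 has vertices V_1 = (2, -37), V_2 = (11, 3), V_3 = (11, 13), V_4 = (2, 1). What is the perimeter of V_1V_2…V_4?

|V_1V_2| = √((9)² + (40)²) = √1681 = 41
|V_2V_3| = √((0)² + (10)²) = √100 = 10
|V_3V_4| = √((-9)² + (-12)²) = √225 = 15
|V_4V_1| = √((0)² + (-38)²) = √1444 = 38
Perimeter = 41 + 10 + 15 + 38 = 104.

104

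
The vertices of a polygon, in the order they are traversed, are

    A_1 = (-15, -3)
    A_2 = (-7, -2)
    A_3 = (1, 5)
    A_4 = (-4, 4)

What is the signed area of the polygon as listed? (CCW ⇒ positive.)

Apply the shoelace formula: 2A = Σ (x_i·y_{i+1} − x_{i+1}·y_i), indices taken mod 4.
Cross-terms: 9, -33, 24, 72  ⇒  Σ = 72
Signed area = Σ/2 = 36 (positive ⇒ counter-clockwise traversal).

36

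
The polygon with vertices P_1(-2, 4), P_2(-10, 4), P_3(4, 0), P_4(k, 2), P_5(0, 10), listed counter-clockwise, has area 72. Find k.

The doubled signed area Σ (x_i y_{i+1} − x_{i+1} y_i) is linear in k.
With k=0 it equals 44; the coefficient of k is 10 (from the two edges through P_4).
So 10·k + 44 = 2·72 = 144 ⇒ k = 10.

10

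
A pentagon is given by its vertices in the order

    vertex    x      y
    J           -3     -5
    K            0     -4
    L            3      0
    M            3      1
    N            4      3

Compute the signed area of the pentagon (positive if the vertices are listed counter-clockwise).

Apply Gauss's area formula: 2A = Σ (x_i·y_{i+1} − x_{i+1}·y_i), indices taken mod 5.
J→K: (-3)(-4) − (0)(-5) = 12
K→L: (0)(0) − (3)(-4) = 12
L→M: (3)(1) − (3)(0) = 3
M→N: (3)(3) − (4)(1) = 5
N→J: (4)(-5) − (-3)(3) = -11
Σ = 21
Signed area = Σ/2 = 10.5 (positive ⇒ counter-clockwise traversal).

10.5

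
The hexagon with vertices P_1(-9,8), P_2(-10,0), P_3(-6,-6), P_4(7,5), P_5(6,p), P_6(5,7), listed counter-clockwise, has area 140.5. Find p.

7

Write out the shoelace sum; only the two edges meeting at P_5 involve p:
2·Area = [(7·p − 6·5) + (6·7 − 5·p)] + 255
       = 2·p + 267 = 281
⇒ p = 7.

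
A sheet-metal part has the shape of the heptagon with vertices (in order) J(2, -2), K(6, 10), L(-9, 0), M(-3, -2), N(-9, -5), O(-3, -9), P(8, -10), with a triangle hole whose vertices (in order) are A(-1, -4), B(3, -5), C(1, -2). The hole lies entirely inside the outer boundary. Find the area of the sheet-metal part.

149.5

Outer boundary:
Apply the shoelace formula: 2A = Σ (x_i·y_{i+1} − x_{i+1}·y_i), indices taken mod 7.
Σ = (32) + (90) + (18) + (-3) + (66) + (102) + (4) = 309
Area = |Σ|/2 = 154.5.
Hole:
A→B: (-1)(-5) − (3)(-4) = 17
B→C: (3)(-2) − (1)(-5) = -1
C→A: (1)(-4) − (-1)(-2) = -6
Σ = 10
Area = |Σ|/2 = 5.
Net area = 154.5 − 5 = 149.5.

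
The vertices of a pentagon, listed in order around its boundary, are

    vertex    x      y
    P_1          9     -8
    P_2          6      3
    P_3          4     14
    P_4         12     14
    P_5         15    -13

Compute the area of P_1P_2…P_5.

Apply the surveyor's formula: 2A = Σ (x_i·y_{i+1} − x_{i+1}·y_i), indices taken mod 5.
Σ = (75) + (72) + (-112) + (-366) + (-3) = -334
Area = |Σ|/2 = 167.

167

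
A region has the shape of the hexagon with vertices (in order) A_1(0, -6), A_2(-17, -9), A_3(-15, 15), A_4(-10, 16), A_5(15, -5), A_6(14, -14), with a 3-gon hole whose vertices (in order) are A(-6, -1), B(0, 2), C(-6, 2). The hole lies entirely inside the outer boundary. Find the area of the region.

489

Outer boundary:
Apply Gauss's area formula: 2A = Σ (x_i·y_{i+1} − x_{i+1}·y_i), indices taken mod 6.
A_1→A_2: (0)(-9) − (-17)(-6) = -102
A_2→A_3: (-17)(15) − (-15)(-9) = -390
A_3→A_4: (-15)(16) − (-10)(15) = -90
A_4→A_5: (-10)(-5) − (15)(16) = -190
A_5→A_6: (15)(-14) − (14)(-5) = -140
A_6→A_1: (14)(-6) − (0)(-14) = -84
Σ = -996
Area = |Σ|/2 = 498.
Hole:
Σ = (-12) + (12) + (18) = 18
Area = |Σ|/2 = 9.
Net area = 498 − 9 = 489.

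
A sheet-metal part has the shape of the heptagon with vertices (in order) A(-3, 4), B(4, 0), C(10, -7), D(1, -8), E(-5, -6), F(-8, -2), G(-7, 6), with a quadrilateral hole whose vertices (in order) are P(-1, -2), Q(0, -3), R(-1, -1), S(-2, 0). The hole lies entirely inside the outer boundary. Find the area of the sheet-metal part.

Outer boundary:
Apply the shoelace (surveyor's) formula: 2A = Σ (x_i·y_{i+1} − x_{i+1}·y_i), indices taken mod 7.
Cross-terms: -16, -28, -73, -46, -38, -62, -10  ⇒  Σ = -273
Area = |Σ|/2 = 136.5.
Hole:
Apply the shoelace formula: 2A = Σ (x_i·y_{i+1} − x_{i+1}·y_i), indices taken mod 4.
Cross-terms: 3, -3, -2, 4  ⇒  Σ = 2
Area = |Σ|/2 = 1.
Net area = 136.5 − 1 = 135.5.

135.5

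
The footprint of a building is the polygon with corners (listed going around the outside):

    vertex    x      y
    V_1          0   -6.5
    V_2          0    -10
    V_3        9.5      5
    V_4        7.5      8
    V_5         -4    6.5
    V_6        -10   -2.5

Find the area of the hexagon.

Apply Gauss's area formula: 2A = Σ (x_i·y_{i+1} − x_{i+1}·y_i), indices taken mod 6.
Cross-terms: 0, 95, 38.5, 80.75, 75, 65  ⇒  Σ = 354.25
Area = |Σ|/2 = 177.125.

177.125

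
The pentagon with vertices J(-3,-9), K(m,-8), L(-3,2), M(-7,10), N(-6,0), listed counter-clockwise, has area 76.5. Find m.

Write out the shoelace sum; only the two edges meeting at K involve m:
2·Area = [((-3)·(-8) − m·(-9)) + (m·2 − (-3)·(-8))] + 98
       = 11·m + 98 = 153
⇒ m = 5.

5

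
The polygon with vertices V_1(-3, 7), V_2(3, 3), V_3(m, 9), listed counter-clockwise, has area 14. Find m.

The doubled signed area Σ (x_i y_{i+1} − x_{i+1} y_i) is linear in m.
With m=0 it equals 24; the coefficient of m is 4 (from the two edges through V_3).
So 4·m + 24 = 2·14 = 28 ⇒ m = 1.

1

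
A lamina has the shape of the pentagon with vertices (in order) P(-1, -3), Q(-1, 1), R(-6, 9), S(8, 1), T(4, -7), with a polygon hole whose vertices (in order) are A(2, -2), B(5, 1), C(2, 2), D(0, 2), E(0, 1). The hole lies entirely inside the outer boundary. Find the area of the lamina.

Outer boundary:
Cross-terms: -4, -3, -78, -60, -19  ⇒  Σ = -164
Area = |Σ|/2 = 82.
Hole:
Apply the shoelace formula: 2A = Σ (x_i·y_{i+1} − x_{i+1}·y_i), indices taken mod 5.
Σ = (12) + (8) + (4) + (0) + (-2) = 22
Area = |Σ|/2 = 11.
Net area = 82 − 11 = 71.

71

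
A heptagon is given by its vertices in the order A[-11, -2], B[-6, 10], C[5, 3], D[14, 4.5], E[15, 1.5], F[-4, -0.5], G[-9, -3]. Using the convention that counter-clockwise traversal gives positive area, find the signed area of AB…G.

-132.5

Σ = (-122) + (-68) + (-19.5) + (-46.5) + (-1.5) + (7.5) + (-15) = -265
Signed area = Σ/2 = -132.5 (negative ⇒ clockwise traversal).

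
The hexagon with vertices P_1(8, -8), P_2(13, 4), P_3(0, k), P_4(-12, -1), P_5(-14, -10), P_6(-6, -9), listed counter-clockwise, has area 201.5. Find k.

-1

Write out the shoelace sum; only the two edges meeting at P_3 involve k:
2·Area = [(13·k − 0·4) + (0·(-1) − (-12)·k)] + 428
       = 25·k + 428 = 403
⇒ k = -1.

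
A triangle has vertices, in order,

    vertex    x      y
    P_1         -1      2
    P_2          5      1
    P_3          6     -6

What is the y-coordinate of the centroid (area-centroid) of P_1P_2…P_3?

Apply Gauss's area formula. First the cross-terms c_i = x_i·y_{i+1} − x_{i+1}·y_i:
  -11, -36, 6  ⇒  2A = -41, A = -20.5.
Then Σ (y_i + y_{i+1})·c_i = 123, so ȳ = 123 / (6·(-20.5)) = -1.

-1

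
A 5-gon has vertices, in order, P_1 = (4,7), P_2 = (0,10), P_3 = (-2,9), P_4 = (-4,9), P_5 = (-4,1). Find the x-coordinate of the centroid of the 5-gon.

Apply the shoelace (surveyor's) formula. First the cross-terms c_i = x_i·y_{i+1} − x_{i+1}·y_i:
  40, 20, 18, 32, -32  ⇒  2A = 78, A = 39.
Then Σ (x_i + x_{i+1})·c_i = -244, so x̄ = -244 / (6·39) = -122/117.

-122/117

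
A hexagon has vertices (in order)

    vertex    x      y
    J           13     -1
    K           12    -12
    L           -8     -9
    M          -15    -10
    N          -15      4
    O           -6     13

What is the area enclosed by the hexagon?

473.5

Apply the surveyor's formula: 2A = Σ (x_i·y_{i+1} − x_{i+1}·y_i), indices taken mod 6.
J→K: (13)(-12) − (12)(-1) = -144
K→L: (12)(-9) − (-8)(-12) = -204
L→M: (-8)(-10) − (-15)(-9) = -55
M→N: (-15)(4) − (-15)(-10) = -210
N→O: (-15)(13) − (-6)(4) = -171
O→J: (-6)(-1) − (13)(13) = -163
Σ = -947
Area = |Σ|/2 = 473.5.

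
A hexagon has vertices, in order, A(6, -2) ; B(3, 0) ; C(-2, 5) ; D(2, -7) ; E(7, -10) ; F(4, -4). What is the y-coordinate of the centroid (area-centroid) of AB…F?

-117/41

Apply the surveyor's formula. First the cross-terms c_i = x_i·y_{i+1} − x_{i+1}·y_i:
  6, 15, 4, 29, 12, 16  ⇒  2A = 82, A = 41.
Then Σ (y_i + y_{i+1})·c_i = -702, so ȳ = -702 / (6·41) = -117/41.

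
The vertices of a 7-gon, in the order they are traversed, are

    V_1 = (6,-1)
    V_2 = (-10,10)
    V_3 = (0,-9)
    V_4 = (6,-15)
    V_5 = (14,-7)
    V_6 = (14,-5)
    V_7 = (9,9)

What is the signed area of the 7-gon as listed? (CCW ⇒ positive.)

Apply the shoelace (surveyor's) formula: 2A = Σ (x_i·y_{i+1} − x_{i+1}·y_i), indices taken mod 7.
Σ = (50) + (90) + (54) + (168) + (28) + (171) + (-63) = 498
Signed area = Σ/2 = 249 (positive ⇒ counter-clockwise traversal).

249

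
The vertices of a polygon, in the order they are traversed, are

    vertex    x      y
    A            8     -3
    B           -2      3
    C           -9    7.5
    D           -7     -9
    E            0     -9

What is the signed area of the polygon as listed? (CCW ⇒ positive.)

149.25

Apply Gauss's area formula: 2A = Σ (x_i·y_{i+1} − x_{i+1}·y_i), indices taken mod 5.
Σ = (18) + (12) + (133.5) + (63) + (72) = 298.5
Signed area = Σ/2 = 149.25 (positive ⇒ counter-clockwise traversal).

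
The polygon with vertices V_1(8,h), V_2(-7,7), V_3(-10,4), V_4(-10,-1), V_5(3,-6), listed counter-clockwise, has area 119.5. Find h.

-2

Write out the shoelace sum; only the two edges meeting at V_1 involve h:
2·Area = [(3·h − 8·(-6)) + (8·7 − (-7)·h)] + 155
       = 10·h + 259 = 239
⇒ h = -2.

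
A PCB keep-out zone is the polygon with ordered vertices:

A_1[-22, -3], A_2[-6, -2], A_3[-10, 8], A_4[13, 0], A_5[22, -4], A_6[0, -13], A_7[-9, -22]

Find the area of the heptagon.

529

Apply the surveyor's formula: 2A = Σ (x_i·y_{i+1} − x_{i+1}·y_i), indices taken mod 7.
Σ = (26) + (-68) + (-104) + (-52) + (-286) + (-117) + (-457) = -1058
Area = |Σ|/2 = 529.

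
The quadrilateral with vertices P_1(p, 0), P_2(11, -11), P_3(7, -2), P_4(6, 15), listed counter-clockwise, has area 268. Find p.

The doubled signed area Σ (x_i y_{i+1} − x_{i+1} y_i) is linear in p.
With p=0 it equals 172; the coefficient of p is -26 (from the two edges through P_1).
So -26·p + 172 = 2·268 = 536 ⇒ p = -14.

-14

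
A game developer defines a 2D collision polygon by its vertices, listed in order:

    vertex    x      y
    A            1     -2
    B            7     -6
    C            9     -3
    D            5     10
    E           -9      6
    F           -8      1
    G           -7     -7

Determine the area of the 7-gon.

Σ = (8) + (33) + (105) + (120) + (39) + (63) + (21) = 389
Area = |Σ|/2 = 194.5.

194.5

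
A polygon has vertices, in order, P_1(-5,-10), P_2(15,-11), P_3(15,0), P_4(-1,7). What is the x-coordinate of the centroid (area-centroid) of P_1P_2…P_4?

205/39

Apply the shoelace (surveyor's) formula. First the cross-terms c_i = x_i·y_{i+1} − x_{i+1}·y_i:
  205, 165, 105, 45  ⇒  2A = 520, A = 260.
Then Σ (x_i + x_{i+1})·c_i = 8200, so x̄ = 8200 / (6·260) = 205/39.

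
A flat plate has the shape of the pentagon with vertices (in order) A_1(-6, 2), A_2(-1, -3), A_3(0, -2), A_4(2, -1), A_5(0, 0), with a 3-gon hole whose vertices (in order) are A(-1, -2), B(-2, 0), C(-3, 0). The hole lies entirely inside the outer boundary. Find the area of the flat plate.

Outer boundary:
Apply the shoelace formula: 2A = Σ (x_i·y_{i+1} − x_{i+1}·y_i), indices taken mod 5.
A_1→A_2: (-6)(-3) − (-1)(2) = 20
A_2→A_3: (-1)(-2) − (0)(-3) = 2
A_3→A_4: (0)(-1) − (2)(-2) = 4
A_4→A_5: (2)(0) − (0)(-1) = 0
A_5→A_1: (0)(2) − (-6)(0) = 0
Σ = 26
Area = |Σ|/2 = 13.
Hole:
Apply the shoelace formula: 2A = Σ (x_i·y_{i+1} − x_{i+1}·y_i), indices taken mod 3.
A→B: (-1)(0) − (-2)(-2) = -4
B→C: (-2)(0) − (-3)(0) = 0
C→A: (-3)(-2) − (-1)(0) = 6
Σ = 2
Area = |Σ|/2 = 1.
Net area = 13 − 1 = 12.

12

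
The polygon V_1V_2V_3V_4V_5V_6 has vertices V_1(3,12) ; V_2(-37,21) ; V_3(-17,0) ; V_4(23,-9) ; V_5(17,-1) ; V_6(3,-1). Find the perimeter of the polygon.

148

|V_1V_2| = √((-40)² + (9)²) = √1681 = 41
|V_2V_3| = √((20)² + (-21)²) = √841 = 29
|V_3V_4| = √((40)² + (-9)²) = √1681 = 41
|V_4V_5| = √((-6)² + (8)²) = √100 = 10
|V_5V_6| = √((-14)² + (0)²) = √196 = 14
|V_6V_1| = √((0)² + (13)²) = √169 = 13
Perimeter = 41 + 29 + 41 + 10 + 14 + 13 = 148.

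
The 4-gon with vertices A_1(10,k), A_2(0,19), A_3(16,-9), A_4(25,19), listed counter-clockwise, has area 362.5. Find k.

The doubled signed area Σ (x_i y_{i+1} − x_{i+1} y_i) is linear in k.
With k=0 it equals 225; the coefficient of k is 25 (from the two edges through A_1).
So 25·k + 225 = 2·362.5 = 725 ⇒ k = 20.

20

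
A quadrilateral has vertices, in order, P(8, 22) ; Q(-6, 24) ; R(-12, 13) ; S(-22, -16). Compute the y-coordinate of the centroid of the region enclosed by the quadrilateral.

398/41

Apply the shoelace (surveyor's) formula. First the cross-terms c_i = x_i·y_{i+1} − x_{i+1}·y_i:
  324, 210, 478, -356  ⇒  2A = 656, A = 328.
Then Σ (y_i + y_{i+1})·c_i = 19104, so ȳ = 19104 / (6·328) = 398/41.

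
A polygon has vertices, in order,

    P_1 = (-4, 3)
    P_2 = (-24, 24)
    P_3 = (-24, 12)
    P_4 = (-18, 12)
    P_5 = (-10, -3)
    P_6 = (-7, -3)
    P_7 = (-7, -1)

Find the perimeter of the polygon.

74

|P_1P_2| = √((-20)² + (21)²) = √841 = 29
|P_2P_3| = √((0)² + (-12)²) = √144 = 12
|P_3P_4| = √((6)² + (0)²) = √36 = 6
|P_4P_5| = √((8)² + (-15)²) = √289 = 17
|P_5P_6| = √((3)² + (0)²) = √9 = 3
|P_6P_7| = √((0)² + (2)²) = √4 = 2
|P_7P_1| = √((3)² + (4)²) = √25 = 5
Perimeter = 29 + 12 + 6 + 17 + 3 + 2 + 5 = 74.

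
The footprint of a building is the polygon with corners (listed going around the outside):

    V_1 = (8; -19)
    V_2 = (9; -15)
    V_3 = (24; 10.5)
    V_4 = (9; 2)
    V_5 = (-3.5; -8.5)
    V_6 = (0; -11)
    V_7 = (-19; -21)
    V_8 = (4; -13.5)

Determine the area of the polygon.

Apply the shoelace (surveyor's) formula: 2A = Σ (x_i·y_{i+1} − x_{i+1}·y_i), indices taken mod 8.
V_1→V_2: (8)(-15) − (9)(-19) = 51
V_2→V_3: (9)(10.5) − (24)(-15) = 454.5
V_3→V_4: (24)(2) − (9)(10.5) = -46.5
V_4→V_5: (9)(-8.5) − (-3.5)(2) = -69.5
V_5→V_6: (-3.5)(-11) − (0)(-8.5) = 38.5
V_6→V_7: (0)(-21) − (-19)(-11) = -209
V_7→V_8: (-19)(-13.5) − (4)(-21) = 340.5
V_8→V_1: (4)(-19) − (8)(-13.5) = 32
Σ = 591.5
Area = |Σ|/2 = 295.75.

295.75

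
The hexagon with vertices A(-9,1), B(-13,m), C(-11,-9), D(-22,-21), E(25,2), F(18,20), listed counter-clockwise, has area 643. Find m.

-10

The doubled signed area Σ (x_i y_{i+1} − x_{i+1} y_i) is linear in m.
With m=0 it equals 1306; the coefficient of m is 2 (from the two edges through B).
So 2·m + 1306 = 2·643 = 1286 ⇒ m = -10.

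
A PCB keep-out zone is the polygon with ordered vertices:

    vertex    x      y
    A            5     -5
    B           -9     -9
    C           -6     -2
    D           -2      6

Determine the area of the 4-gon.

93

Apply Gauss's area formula: 2A = Σ (x_i·y_{i+1} − x_{i+1}·y_i), indices taken mod 4.
Σ = (-90) + (-36) + (-40) + (-20) = -186
Area = |Σ|/2 = 93.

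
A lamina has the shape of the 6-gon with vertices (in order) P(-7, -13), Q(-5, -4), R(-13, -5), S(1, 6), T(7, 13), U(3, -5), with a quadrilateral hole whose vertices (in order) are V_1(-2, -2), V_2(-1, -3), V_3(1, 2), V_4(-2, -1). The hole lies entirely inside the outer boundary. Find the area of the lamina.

152

Outer boundary:
Apply the shoelace formula: 2A = Σ (x_i·y_{i+1} − x_{i+1}·y_i), indices taken mod 6.
Σ = (-37) + (-27) + (-73) + (-29) + (-74) + (-74) = -314
Area = |Σ|/2 = 157.
Hole:
Apply Gauss's area formula: 2A = Σ (x_i·y_{i+1} − x_{i+1}·y_i), indices taken mod 4.
Cross-terms: 4, 1, 3, 2  ⇒  Σ = 10
Area = |Σ|/2 = 5.
Net area = 157 − 5 = 152.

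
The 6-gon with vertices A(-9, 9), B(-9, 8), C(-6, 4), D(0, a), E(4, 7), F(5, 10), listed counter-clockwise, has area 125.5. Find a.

Write out the shoelace sum; only the two edges meeting at D involve a:
2·Area = [((-6)·a − 0·4) + (0·7 − 4·a)] + 161
       = -10·a + 161 = 251
⇒ a = -9.

-9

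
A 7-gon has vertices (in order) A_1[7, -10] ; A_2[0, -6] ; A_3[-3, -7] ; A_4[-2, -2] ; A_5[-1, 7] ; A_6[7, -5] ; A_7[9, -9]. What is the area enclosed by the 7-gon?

86.5

Cross-terms: -42, -18, -8, -16, -44, -18, -27  ⇒  Σ = -173
Area = |Σ|/2 = 86.5.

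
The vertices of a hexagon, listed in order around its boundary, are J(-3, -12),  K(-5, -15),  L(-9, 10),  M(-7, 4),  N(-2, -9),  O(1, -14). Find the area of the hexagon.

56

Apply Gauss's area formula: 2A = Σ (x_i·y_{i+1} − x_{i+1}·y_i), indices taken mod 6.
Σ = (-15) + (-185) + (34) + (71) + (37) + (-54) = -112
Area = |Σ|/2 = 56.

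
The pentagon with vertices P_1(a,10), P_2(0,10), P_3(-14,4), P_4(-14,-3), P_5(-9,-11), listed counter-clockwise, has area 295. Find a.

Write out the shoelace sum; only the two edges meeting at P_1 involve a:
2·Area = [((-9)·10 − a·(-11)) + (a·10 − 0·10)] + 365
       = 21·a + 275 = 590
⇒ a = 15.

15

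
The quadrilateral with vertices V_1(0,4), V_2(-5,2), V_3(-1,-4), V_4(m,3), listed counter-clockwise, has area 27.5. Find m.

Write out the shoelace sum; only the two edges meeting at V_4 involve m:
2·Area = [((-1)·3 − m·(-4)) + (m·4 − 0·3)] + 42
       = 8·m + 39 = 55
⇒ m = 2.

2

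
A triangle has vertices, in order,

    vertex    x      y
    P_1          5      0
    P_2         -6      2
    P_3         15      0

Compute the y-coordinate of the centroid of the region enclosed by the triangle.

2/3

Apply Gauss's area formula. First the cross-terms c_i = x_i·y_{i+1} − x_{i+1}·y_i:
  10, -30, 0  ⇒  2A = -20, A = -10.
Then Σ (y_i + y_{i+1})·c_i = -40, so ȳ = -40 / (6·(-10)) = 2/3.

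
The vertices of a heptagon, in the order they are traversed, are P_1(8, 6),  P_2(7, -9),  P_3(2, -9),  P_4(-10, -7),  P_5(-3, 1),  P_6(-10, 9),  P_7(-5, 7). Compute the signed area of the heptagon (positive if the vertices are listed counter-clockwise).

-211

Apply Gauss's area formula: 2A = Σ (x_i·y_{i+1} − x_{i+1}·y_i), indices taken mod 7.
Σ = (-114) + (-45) + (-104) + (-31) + (-17) + (-25) + (-86) = -422
Signed area = Σ/2 = -211 (negative ⇒ clockwise traversal).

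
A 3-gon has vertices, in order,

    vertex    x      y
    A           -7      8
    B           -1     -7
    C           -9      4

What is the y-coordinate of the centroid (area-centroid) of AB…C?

5/3

Apply the shoelace formula. First the cross-terms c_i = x_i·y_{i+1} − x_{i+1}·y_i:
  57, -67, -44  ⇒  2A = -54, A = -27.
Then Σ (y_i + y_{i+1})·c_i = -270, so ȳ = -270 / (6·(-27)) = 5/3.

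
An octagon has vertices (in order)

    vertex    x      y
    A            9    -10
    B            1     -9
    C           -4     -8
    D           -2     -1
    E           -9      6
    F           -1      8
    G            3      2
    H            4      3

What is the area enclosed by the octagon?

Apply the shoelace formula: 2A = Σ (x_i·y_{i+1} − x_{i+1}·y_i), indices taken mod 8.
Σ = (-71) + (-44) + (-12) + (-21) + (-66) + (-26) + (1) + (-67) = -306
Area = |Σ|/2 = 153.

153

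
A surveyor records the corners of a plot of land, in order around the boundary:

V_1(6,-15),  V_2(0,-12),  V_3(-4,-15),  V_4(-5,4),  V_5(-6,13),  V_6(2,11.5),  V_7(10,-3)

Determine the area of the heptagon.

300

Apply the surveyor's formula: 2A = Σ (x_i·y_{i+1} − x_{i+1}·y_i), indices taken mod 7.
Σ = (-72) + (-48) + (-91) + (-41) + (-95) + (-121) + (-132) = -600
Area = |Σ|/2 = 300.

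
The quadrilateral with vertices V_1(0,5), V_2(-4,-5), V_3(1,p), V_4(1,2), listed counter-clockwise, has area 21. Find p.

-2

The doubled signed area Σ (x_i y_{i+1} − x_{i+1} y_i) is linear in p.
With p=0 it equals 32; the coefficient of p is -5 (from the two edges through V_3).
So -5·p + 32 = 2·21 = 42 ⇒ p = -2.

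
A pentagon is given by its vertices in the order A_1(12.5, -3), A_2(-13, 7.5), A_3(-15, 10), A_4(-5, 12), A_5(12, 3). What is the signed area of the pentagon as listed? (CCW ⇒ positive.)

-162.625

Apply the shoelace (surveyor's) formula: 2A = Σ (x_i·y_{i+1} − x_{i+1}·y_i), indices taken mod 5.
Σ = (54.75) + (-17.5) + (-130) + (-159) + (-73.5) = -325.25
Signed area = Σ/2 = -162.625 (negative ⇒ clockwise traversal).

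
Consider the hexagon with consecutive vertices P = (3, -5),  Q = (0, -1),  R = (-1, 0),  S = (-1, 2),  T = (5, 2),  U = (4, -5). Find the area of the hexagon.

Σ = (-3) + (-1) + (-2) + (-12) + (-33) + (-5) = -56
Area = |Σ|/2 = 28.

28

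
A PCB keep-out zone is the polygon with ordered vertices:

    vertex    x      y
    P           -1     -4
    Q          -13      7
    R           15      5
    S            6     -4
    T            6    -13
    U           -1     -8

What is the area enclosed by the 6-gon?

Apply Gauss's area formula: 2A = Σ (x_i·y_{i+1} − x_{i+1}·y_i), indices taken mod 6.
Cross-terms: -59, -170, -90, -54, -61, -4  ⇒  Σ = -438
Area = |Σ|/2 = 219.

219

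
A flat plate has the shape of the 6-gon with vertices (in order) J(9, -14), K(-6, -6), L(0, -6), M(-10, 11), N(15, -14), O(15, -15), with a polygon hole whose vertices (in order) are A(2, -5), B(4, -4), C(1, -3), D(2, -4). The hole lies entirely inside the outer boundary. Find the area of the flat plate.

136.5

Outer boundary:
Apply Gauss's area formula: 2A = Σ (x_i·y_{i+1} − x_{i+1}·y_i), indices taken mod 6.
Cross-terms: -138, 36, -60, -25, -15, -75  ⇒  Σ = -277
Area = |Σ|/2 = 138.5.
Hole:
Cross-terms: 12, -8, 2, -2  ⇒  Σ = 4
Area = |Σ|/2 = 2.
Net area = 138.5 − 2 = 136.5.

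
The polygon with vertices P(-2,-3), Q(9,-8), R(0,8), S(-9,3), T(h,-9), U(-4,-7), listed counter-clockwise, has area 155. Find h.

Write out the shoelace sum; only the two edges meeting at T involve h:
2·Area = [((-9)·(-9) − h·3) + (h·(-7) − (-4)·(-9))] + 185
       = -10·h + 230 = 310
⇒ h = -8.

-8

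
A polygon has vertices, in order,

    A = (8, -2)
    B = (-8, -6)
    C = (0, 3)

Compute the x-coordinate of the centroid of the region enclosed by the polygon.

Apply Gauss's area formula. First the cross-terms c_i = x_i·y_{i+1} − x_{i+1}·y_i:
  -64, -24, -24  ⇒  2A = -112, A = -56.
Then Σ (x_i + x_{i+1})·c_i = 0, so x̄ = 0 / (6·(-56)) = 0.

0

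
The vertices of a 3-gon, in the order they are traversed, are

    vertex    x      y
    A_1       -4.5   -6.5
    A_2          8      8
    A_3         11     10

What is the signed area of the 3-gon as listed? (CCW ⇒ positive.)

Apply the shoelace formula: 2A = Σ (x_i·y_{i+1} − x_{i+1}·y_i), indices taken mod 3.
Cross-terms: 16, -8, -26.5  ⇒  Σ = -18.5
Signed area = Σ/2 = -9.25 (negative ⇒ clockwise traversal).

-9.25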